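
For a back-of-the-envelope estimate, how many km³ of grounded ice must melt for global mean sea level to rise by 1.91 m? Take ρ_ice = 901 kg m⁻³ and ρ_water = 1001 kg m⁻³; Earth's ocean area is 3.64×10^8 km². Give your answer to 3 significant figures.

≈ 7.72×10^5 km³

Required water volume = Δh × A = 1.91 m × 3.64×10^14 m² = 6.952×10^14 m³ = 6.952×10^5 km³.
Ice volume = water volume × ρ_w/ρ_ice = 6.952×10^5 × 1001/901 = 7.72×10^5 km³.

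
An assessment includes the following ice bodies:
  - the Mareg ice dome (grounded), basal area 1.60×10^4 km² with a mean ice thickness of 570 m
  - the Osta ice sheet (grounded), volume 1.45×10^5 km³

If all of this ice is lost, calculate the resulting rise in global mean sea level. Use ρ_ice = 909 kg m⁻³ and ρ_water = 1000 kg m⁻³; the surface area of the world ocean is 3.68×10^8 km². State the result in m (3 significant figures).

≈ 0.381 m

Mareg: ice volume = 1.60×10^4 km² × 570 m = 9120 km³; 9120 × (909/1000) = 8290 km³ of water.
Osta: 1.45×10^5 km³ × (909/1000) = 1.318×10^5 km³ of water.
Total added water ≈ 1.401×10^14 m³ over 3.68×10^14 m² → Δh = 0.381 m.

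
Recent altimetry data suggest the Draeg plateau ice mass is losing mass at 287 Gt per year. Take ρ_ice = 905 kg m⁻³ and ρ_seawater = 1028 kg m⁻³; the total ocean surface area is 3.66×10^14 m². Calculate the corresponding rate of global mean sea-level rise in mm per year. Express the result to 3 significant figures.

ρ_w = 1028 kg m⁻³. Annual water volume added = 287 Gt / ρ_w = 2.870×10^14 kg / 1028 kg m⁻³ = 2.792×10^11 m³.
Δh per year = 2.792×10^11 / 3.66×10^14 = 7.63×10^-4 m = 0.763 mm.

≈ 0.763 mm/yr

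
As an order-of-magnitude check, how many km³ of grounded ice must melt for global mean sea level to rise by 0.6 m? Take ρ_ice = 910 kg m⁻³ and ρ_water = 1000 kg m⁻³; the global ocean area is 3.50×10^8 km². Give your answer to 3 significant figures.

≈ 2.31×10^5 km³

Required water volume = Δh × A = 0.6 m × 3.50×10^14 m² = 2.100×10^14 m³ = 2.100×10^5 km³.
Ice volume = water volume × ρ_w/ρ_ice = 2.100×10^5 × 1000/910 = 2.31×10^5 km³.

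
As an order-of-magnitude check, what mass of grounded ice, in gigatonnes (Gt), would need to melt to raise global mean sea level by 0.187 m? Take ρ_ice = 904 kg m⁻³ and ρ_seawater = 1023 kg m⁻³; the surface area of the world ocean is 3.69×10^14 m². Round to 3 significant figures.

≈ 7.06×10^4 Gt

Required water volume = Δh × A = 0.187 m × 3.69×10^14 m² = 6.900×10^13 m³.
ρ_w = 1023 kg m⁻³, so the mass of water = 6.900×10^13 m³ × 1023 kg m⁻³ = 7.059×10^16 kg = 7.06×10^4 Gt (and the same mass of ice, by conservation).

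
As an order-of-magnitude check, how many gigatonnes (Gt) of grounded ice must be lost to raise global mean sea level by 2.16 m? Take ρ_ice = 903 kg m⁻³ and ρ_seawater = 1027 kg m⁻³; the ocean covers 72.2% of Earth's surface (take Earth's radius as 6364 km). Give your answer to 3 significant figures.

Required water volume = Δh × A = 2.16 m × 3.67×10^14 m² = 7.937×10^14 m³.
ρ_w = 1027 kg m⁻³, so the mass of water = 7.937×10^14 m³ × 1027 kg m⁻³ = 8.151×10^17 kg = 8.15×10^5 Gt (and the same mass of ice, by conservation).

≈ 8.15×10^5 Gt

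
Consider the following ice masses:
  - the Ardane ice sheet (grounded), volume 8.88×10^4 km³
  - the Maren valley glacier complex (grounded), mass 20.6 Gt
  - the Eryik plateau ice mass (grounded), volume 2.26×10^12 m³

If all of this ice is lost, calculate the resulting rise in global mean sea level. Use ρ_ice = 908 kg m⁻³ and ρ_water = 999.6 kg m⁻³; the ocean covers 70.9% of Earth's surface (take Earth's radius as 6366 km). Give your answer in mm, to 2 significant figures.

Ardane: 8.88×10^4 km³ × (908/999.6) = 8.066×10^4 km³ of water.
Maren: 20.6 Gt = 2.060×10^13 kg; dividing by ρ_w = 999.6 kg m⁻³ gives 2.061×10^10 m³ of water.
Eryik: 2.26×10^12 m³ × (908/999.6) = 2.053×10^12 m³ of water.
Total added water ≈ 8.274×10^13 m³ over 3.61×10^14 m² → Δh = 0.229 m = 230 mm.

≈ 230 mm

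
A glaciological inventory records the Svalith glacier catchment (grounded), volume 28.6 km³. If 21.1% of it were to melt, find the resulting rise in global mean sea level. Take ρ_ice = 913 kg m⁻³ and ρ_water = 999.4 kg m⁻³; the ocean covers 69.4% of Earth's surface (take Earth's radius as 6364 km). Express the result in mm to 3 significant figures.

Svalith: 0.211 × 28.6 km³ × (913/999.4) = 5.513 km³ of water.
Spread over 3.53×10^14 m² of ocean, Δh = 5.513×10^9 / 3.53×10^14 = 1.56×10^-5 m = 0.0156 mm.

≈ 0.0156 mm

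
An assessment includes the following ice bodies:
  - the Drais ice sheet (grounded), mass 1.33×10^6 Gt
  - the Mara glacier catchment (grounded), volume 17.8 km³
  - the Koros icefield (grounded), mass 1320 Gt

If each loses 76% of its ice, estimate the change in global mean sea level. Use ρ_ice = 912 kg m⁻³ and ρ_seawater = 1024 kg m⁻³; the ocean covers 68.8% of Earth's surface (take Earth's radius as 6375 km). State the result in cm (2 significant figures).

≈ 280 cm

Drais: 0.76 × 1.33×10^6 Gt = 1.011×10^18 kg; dividing by ρ_w = 1024 kg m⁻³ gives 9.871×10^14 m³ of water.
Mara: 0.76 × 17.8 km³ × (912/1024) = 12.05 km³ of water.
Koros: 0.76 × 1320 Gt = 1.003×10^15 kg; dividing by ρ_w = 1024 kg m⁻³ gives 9.797×10^11 m³ of water.
Total added water ≈ 9.881×10^14 m³ over 3.51×10^14 m² → Δh = 2.81 m = 280 cm.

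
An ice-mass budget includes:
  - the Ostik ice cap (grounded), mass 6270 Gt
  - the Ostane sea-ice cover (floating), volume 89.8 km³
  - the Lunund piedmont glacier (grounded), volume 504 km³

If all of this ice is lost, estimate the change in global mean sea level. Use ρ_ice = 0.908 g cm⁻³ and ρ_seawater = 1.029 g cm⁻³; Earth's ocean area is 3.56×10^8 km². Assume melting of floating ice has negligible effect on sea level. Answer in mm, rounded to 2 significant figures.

Ostik: 6270 Gt = 6.270×10^15 kg; dividing by ρ_w = 1.029 g cm⁻³ = 1029 kg m⁻³ gives 6.093×10^12 m³ of water.
The Ostane sea-ice cover is floating and already displaces its own weight of water, so its melt adds essentially nothing to sea level.
Lunund: 504 km³ × (908/1029) = 444.7 km³ of water.
Total added water ≈ 6.538×10^12 m³ over 3.56×10^14 m² → Δh = 0.0184 m = 18 mm.

≈ 18 mm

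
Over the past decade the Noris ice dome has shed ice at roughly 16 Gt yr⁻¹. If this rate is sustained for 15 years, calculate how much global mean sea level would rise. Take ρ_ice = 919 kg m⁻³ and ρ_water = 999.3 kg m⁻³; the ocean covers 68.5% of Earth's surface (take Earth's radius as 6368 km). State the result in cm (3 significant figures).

≈ 0.0688 cm

Total mass lost = 16 Gt/yr × 15 yr = 240.0 Gt = 2.400×10^14 kg.
ρ_w = 999.3 kg m⁻³, so water volume = 2.400×10^14 / 999.3 = 2.402×10^11 m³.
Δh = 2.402×10^11 / 3.49×10^14 = 6.88×10^-4 m = 0.0688 cm.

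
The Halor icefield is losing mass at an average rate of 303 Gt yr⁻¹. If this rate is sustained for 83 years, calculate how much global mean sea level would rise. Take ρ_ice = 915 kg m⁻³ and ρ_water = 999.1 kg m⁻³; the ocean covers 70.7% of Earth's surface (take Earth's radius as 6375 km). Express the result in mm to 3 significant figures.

Total mass lost = 303 Gt/yr × 83 yr = 2.515×10^4 Gt = 2.515×10^16 kg.
ρ_w = 999.1 kg m⁻³, so water volume = 2.515×10^16 / 999.1 = 2.517×10^13 m³.
Δh = 2.517×10^13 / 3.61×10^14 = 0.0697 m = 69.7 mm.

≈ 69.7 mm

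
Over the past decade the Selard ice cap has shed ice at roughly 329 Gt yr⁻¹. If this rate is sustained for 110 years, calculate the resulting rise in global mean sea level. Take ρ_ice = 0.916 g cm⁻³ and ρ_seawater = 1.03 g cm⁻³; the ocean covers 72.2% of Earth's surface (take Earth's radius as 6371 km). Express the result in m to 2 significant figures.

Total mass lost = 329 Gt/yr × 110 yr = 3.619×10^4 Gt = 3.619×10^16 kg.
ρ_w = 1.03 g cm⁻³ = 1030 kg m⁻³, so water volume = 3.619×10^16 / 1030 = 3.514×10^13 m³.
Δh = 3.514×10^13 / 3.68×10^14 = 0.0954 m.

≈ 0.095 m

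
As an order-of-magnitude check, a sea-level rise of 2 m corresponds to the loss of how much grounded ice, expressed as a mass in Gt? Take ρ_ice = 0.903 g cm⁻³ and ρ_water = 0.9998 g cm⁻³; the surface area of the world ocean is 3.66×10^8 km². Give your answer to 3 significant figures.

Required water volume = Δh × A = 2 m × 3.66×10^14 m² = 7.320×10^14 m³.
ρ_w = 0.9998 g cm⁻³ = 999.8 kg m⁻³, so the mass of water = 7.320×10^14 m³ × 999.8 kg m⁻³ = 7.319×10^17 kg = 7.32×10^5 Gt (and the same mass of ice, by conservation).

≈ 7.32×10^5 Gt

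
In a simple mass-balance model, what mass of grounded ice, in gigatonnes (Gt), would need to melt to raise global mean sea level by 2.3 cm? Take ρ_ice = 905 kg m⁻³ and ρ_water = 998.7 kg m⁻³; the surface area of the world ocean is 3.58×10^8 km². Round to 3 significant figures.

Required water volume = Δh × A = 0.023 m × 3.58×10^14 m² = 8.234×10^12 m³.
ρ_w = 998.7 kg m⁻³, so the mass of water = 8.234×10^12 m³ × 998.7 kg m⁻³ = 8.223×10^15 kg = 8220 Gt (and the same mass of ice, by conservation).

≈ 8220 Gt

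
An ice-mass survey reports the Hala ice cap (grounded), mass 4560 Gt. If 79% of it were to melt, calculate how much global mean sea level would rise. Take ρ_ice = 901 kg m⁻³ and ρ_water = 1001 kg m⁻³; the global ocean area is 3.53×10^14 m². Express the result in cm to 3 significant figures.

≈ 1.02 cm

Hala: 0.79 × 4560 Gt = 3.602×10^15 kg; dividing by ρ_w = 1001 kg m⁻³ gives 3.599×10^12 m³ of water.
Spread over 3.53×10^14 m² of ocean, Δh = 3.599×10^12 / 3.53×10^14 = 0.0102 m = 1.02 cm.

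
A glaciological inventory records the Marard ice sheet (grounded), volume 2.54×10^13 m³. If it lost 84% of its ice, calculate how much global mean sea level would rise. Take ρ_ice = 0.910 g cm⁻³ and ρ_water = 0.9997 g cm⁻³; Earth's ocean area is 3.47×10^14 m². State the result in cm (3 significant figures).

≈ 5.60 cm

Marard: 0.84 × 2.54×10^13 m³ × (910/999.7) = 1.942×10^13 m³ of water.
Spread over 3.47×10^14 m² of ocean, Δh = 1.942×10^13 / 3.47×10^14 = 0.0560 m = 5.60 cm.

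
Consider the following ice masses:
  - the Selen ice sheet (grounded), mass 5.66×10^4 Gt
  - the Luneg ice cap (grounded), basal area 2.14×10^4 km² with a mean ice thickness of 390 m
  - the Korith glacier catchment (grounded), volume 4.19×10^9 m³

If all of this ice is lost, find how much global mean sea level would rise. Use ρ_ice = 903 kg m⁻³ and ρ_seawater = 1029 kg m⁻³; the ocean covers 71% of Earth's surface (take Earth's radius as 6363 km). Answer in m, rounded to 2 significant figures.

Selen: 5.66×10^4 Gt = 5.660×10^16 kg; dividing by ρ_w = 1029 kg m⁻³ gives 5.500×10^13 m³ of water.
Luneg: ice volume = 2.14×10^4 km² × 390 m = 8346 km³; 8346 × (903/1029) = 7324 km³ of water.
Korith: 4.19×10^9 m³ × (903/1029) = 3.677×10^9 m³ of water.
Total added water ≈ 6.233×10^13 m³ over 3.61×10^14 m² → Δh = 0.173 m.

≈ 0.17 m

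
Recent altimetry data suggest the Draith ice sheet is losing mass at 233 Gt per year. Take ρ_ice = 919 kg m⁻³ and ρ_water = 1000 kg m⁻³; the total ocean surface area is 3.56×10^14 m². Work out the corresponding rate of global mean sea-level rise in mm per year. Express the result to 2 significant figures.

≈ 0.65 mm/yr

ρ_w = 1000 kg m⁻³. Annual water volume added = 233 Gt / ρ_w = 2.330×10^14 kg / 1000 kg m⁻³ = 2.330×10^11 m³.
Δh per year = 2.330×10^11 / 3.56×10^14 = 6.54×10^-4 m = 0.65 mm.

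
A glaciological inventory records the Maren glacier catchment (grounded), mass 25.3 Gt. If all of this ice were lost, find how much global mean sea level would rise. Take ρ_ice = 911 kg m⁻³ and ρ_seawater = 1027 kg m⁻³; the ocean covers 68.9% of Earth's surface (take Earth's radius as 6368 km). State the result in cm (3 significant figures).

≈ 7.02×10^-3 cm

Maren: 25.3 Gt = 2.530×10^13 kg; dividing by ρ_w = 1027 kg m⁻³ gives 2.463×10^10 m³ of water.
Spread over 3.51×10^14 m² of ocean, Δh = 2.463×10^10 / 3.51×10^14 = 7.02×10^-5 m = 7.02×10^-3 cm.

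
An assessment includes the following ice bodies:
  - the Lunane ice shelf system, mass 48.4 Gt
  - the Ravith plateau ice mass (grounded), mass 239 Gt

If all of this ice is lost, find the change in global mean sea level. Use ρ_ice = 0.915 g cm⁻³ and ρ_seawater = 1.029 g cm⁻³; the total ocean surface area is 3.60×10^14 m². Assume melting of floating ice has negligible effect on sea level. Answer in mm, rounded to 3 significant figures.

≈ 0.645 mm

The Lunane ice shelf system is floating and already displaces its own weight of water, so its melt adds essentially nothing to sea level.
Ravith: 239 Gt = 2.390×10^14 kg; dividing by ρ_w = 1.029 g cm⁻³ = 1029 kg m⁻³ gives 2.323×10^11 m³ of water.
Total added water ≈ 2.323×10^11 m³ over 3.60×10^14 m² → Δh = 6.45×10^-4 m = 0.645 mm.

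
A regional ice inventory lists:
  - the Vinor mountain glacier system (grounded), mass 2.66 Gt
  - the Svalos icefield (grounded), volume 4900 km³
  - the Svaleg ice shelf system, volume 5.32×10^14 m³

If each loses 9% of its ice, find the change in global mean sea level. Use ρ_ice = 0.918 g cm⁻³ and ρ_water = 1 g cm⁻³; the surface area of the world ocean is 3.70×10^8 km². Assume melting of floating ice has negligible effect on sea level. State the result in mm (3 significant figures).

Vinor: 0.09 × 2.66 Gt = 2.394×10^11 kg; dividing by ρ_w = 1 g cm⁻³ = 1000 kg m⁻³ gives 2.394×10^8 m³ of water.
Svalos: 0.09 × 4900 km³ × (918/1000) = 404.8 km³ of water.
The Svaleg ice shelf system is floating and already displaces its own weight of water, so its melt adds essentially nothing to sea level.
Total added water ≈ 4.051×10^11 m³ over 3.70×10^14 m² → Δh = 1.09×10^-3 m = 1.09 mm.

≈ 1.09 mm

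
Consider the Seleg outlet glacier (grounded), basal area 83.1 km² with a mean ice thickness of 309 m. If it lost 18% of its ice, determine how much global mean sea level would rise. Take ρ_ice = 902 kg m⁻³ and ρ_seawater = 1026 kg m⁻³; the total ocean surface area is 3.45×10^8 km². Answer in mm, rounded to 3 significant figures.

≈ 0.0118 mm

Seleg: ice volume = 83.1 km² × 309 m = 25.68 km³; 0.18 × 25.68 × (902/1026) = 4.063 km³ of water.
Spread over 3.45×10^14 m² of ocean, Δh = 4.063×10^9 / 3.45×10^14 = 1.18×10^-5 m = 0.0118 mm.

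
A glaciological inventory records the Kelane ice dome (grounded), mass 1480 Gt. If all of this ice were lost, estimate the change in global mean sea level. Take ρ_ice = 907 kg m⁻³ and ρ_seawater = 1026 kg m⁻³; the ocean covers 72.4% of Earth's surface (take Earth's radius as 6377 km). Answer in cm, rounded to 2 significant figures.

≈ 0.39 cm

Kelane: 1480 Gt = 1.480×10^15 kg; dividing by ρ_w = 1026 kg m⁻³ gives 1.442×10^12 m³ of water.
Spread over 3.70×10^14 m² of ocean, Δh = 1.442×10^12 / 3.70×10^14 = 3.90×10^-3 m = 0.39 cm.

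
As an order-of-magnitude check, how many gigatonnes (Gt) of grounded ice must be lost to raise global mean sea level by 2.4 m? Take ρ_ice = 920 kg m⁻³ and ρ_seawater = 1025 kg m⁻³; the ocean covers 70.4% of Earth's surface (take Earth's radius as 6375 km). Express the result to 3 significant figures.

≈ 8.84×10^5 Gt

Required water volume = Δh × A = 2.4 m × 3.60×10^14 m² = 8.629×10^14 m³.
ρ_w = 1025 kg m⁻³, so the mass of water = 8.629×10^14 m³ × 1025 kg m⁻³ = 8.845×10^17 kg = 8.84×10^5 Gt (and the same mass of ice, by conservation).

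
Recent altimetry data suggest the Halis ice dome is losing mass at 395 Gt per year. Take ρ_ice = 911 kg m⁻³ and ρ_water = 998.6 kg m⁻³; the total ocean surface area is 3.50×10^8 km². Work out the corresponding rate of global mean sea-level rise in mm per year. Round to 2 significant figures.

ρ_w = 998.6 kg m⁻³. Annual water volume added = 395 Gt / ρ_w = 3.950×10^14 kg / 998.6 kg m⁻³ = 3.956×10^11 m³.
Δh per year = 3.956×10^11 / 3.50×10^14 = 1.13×10^-3 m = 1.1 mm.

≈ 1.1 mm/yr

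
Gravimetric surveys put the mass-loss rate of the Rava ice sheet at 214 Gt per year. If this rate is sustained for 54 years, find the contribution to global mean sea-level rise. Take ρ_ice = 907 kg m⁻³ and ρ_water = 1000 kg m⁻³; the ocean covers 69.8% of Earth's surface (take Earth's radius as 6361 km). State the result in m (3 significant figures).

≈ 0.0326 m

Total mass lost = 214 Gt/yr × 54 yr = 1.156×10^4 Gt = 1.156×10^16 kg.
ρ_w = 1000 kg m⁻³, so water volume = 1.156×10^16 / 1000 = 1.156×10^13 m³.
Δh = 1.156×10^13 / 3.55×10^14 = 0.0326 m.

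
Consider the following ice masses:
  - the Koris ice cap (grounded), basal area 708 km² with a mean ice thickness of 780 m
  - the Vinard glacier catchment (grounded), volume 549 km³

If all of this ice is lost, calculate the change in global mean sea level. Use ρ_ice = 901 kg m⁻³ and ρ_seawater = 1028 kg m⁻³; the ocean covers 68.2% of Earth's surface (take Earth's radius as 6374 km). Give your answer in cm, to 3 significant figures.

≈ 0.277 cm

Koris: ice volume = 708 km² × 780 m = 552.2 km³; 552.2 × (901/1028) = 484.0 km³ of water.
Vinard: 549 km³ × (901/1028) = 481.2 km³ of water.
Total added water ≈ 9.652×10^11 m³ over 3.48×10^14 m² → Δh = 2.77×10^-3 m = 0.277 cm.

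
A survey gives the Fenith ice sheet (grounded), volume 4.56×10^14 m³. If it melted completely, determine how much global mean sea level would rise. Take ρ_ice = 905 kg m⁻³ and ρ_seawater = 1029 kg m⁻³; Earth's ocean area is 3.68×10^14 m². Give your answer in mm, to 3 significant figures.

≈ 1090 mm

Fenith: 4.56×10^14 m³ × (905/1029) = 4.010×10^14 m³ of water.
Spread over 3.68×10^14 m² of ocean, Δh = 4.010×10^14 / 3.68×10^14 = 1.09 m = 1090 mm.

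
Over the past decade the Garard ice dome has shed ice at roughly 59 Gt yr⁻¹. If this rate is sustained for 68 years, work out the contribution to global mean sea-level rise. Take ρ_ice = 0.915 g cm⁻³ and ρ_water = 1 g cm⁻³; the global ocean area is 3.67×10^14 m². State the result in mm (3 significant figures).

≈ 10.9 mm

Total mass lost = 59 Gt/yr × 68 yr = 4012 Gt = 4.012×10^15 kg.
ρ_w = 1 g cm⁻³ = 1000 kg m⁻³, so water volume = 4.012×10^15 / 1000 = 4.012×10^12 m³.
Δh = 4.012×10^12 / 3.67×10^14 = 0.0109 m = 10.9 mm.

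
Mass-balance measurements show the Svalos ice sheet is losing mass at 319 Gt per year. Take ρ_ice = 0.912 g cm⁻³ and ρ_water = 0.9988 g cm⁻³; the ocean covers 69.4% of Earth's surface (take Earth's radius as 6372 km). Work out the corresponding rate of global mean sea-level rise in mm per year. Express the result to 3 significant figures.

≈ 0.902 mm/yr

ρ_w = 0.9988 g cm⁻³ = 998.8 kg m⁻³. Annual water volume added = 319 Gt / ρ_w = 3.190×10^14 kg / 998.8 kg m⁻³ = 3.194×10^11 m³.
Δh per year = 3.194×10^11 / 3.54×10^14 = 9.02×10^-4 m = 0.902 mm.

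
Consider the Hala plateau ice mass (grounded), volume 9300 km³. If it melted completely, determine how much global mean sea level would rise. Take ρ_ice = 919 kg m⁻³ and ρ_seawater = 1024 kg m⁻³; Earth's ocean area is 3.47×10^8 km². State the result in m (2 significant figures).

Hala: 9300 km³ × (919/1024) = 8346 km³ of water.
Spread over 3.47×10^14 m² of ocean, Δh = 8.346×10^12 / 3.47×10^14 = 0.0241 m.

≈ 0.024 m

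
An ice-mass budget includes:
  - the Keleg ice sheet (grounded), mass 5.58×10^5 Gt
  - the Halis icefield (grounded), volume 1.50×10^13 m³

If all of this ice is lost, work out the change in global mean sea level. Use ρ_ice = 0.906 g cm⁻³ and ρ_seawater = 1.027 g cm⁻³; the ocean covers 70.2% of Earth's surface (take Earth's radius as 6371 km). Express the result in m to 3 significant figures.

Keleg: 5.58×10^5 Gt = 5.580×10^17 kg; dividing by ρ_w = 1.027 g cm⁻³ = 1027 kg m⁻³ gives 5.433×10^14 m³ of water.
Halis: 1.50×10^13 m³ × (906/1027) = 1.323×10^13 m³ of water.
Total added water ≈ 5.566×10^14 m³ over 3.58×10^14 m² → Δh = 1.55 m.

≈ 1.55 m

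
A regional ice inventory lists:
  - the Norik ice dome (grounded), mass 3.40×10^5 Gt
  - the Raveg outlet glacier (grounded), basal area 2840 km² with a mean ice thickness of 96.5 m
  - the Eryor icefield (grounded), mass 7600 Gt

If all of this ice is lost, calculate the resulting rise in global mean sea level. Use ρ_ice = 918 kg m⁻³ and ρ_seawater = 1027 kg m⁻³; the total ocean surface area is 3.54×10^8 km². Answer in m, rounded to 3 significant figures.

Norik: 3.40×10^5 Gt = 3.400×10^17 kg; dividing by ρ_w = 1027 kg m⁻³ gives 3.311×10^14 m³ of water.
Raveg: ice volume = 2840 km² × 96.5 m = 274.1 km³; 274.1 × (918/1027) = 245.0 km³ of water.
Eryor: 7600 Gt = 7.600×10^15 kg; dividing by ρ_w = 1027 kg m⁻³ gives 7.400×10^12 m³ of water.
Total added water ≈ 3.387×10^14 m³ over 3.54×10^14 m² → Δh = 0.957 m.

≈ 0.957 m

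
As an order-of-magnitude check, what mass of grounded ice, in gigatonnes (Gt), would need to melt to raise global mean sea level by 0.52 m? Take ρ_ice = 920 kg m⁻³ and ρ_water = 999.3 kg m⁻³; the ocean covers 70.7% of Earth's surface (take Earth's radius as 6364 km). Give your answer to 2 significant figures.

≈ 1.9×10^5 Gt

Required water volume = Δh × A = 0.52 m × 3.60×10^14 m² = 1.871×10^14 m³.
ρ_w = 999.3 kg m⁻³, so the mass of water = 1.871×10^14 m³ × 999.3 kg m⁻³ = 1.870×10^17 kg = 1.9×10^5 Gt (and the same mass of ice, by conservation).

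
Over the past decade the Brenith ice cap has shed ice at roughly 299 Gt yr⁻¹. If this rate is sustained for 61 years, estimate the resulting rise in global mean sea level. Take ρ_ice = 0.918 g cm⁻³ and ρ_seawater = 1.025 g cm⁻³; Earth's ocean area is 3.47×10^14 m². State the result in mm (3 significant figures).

Total mass lost = 299 Gt/yr × 61 yr = 1.824×10^4 Gt = 1.824×10^16 kg.
ρ_w = 1.025 g cm⁻³ = 1025 kg m⁻³, so water volume = 1.824×10^16 / 1025 = 1.779×10^13 m³.
Δh = 1.779×10^13 / 3.47×10^14 = 0.0513 m = 51.3 mm.

≈ 51.3 mm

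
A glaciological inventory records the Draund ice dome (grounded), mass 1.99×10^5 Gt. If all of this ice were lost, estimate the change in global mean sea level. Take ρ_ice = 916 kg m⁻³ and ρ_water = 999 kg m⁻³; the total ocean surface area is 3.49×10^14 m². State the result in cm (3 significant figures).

≈ 57.1 cm

Draund: 1.99×10^5 Gt = 1.990×10^17 kg; dividing by ρ_w = 999 kg m⁻³ gives 1.992×10^14 m³ of water.
Spread over 3.49×10^14 m² of ocean, Δh = 1.992×10^14 / 3.49×10^14 = 0.571 m = 57.1 cm.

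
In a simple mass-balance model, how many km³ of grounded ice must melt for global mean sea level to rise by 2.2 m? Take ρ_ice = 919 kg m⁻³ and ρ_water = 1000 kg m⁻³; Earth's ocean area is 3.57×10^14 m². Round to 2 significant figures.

Required water volume = Δh × A = 2.2 m × 3.57×10^14 m² = 7.854×10^14 m³ = 7.854×10^5 km³.
Ice volume = water volume × ρ_w/ρ_ice = 7.854×10^5 × 1000/919 = 8.5×10^5 km³.

≈ 8.5×10^5 km³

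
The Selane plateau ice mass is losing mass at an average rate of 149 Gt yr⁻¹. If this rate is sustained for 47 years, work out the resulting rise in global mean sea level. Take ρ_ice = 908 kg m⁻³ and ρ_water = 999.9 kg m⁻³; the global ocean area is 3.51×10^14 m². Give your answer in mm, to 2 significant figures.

Total mass lost = 149 Gt/yr × 47 yr = 7003 Gt = 7.003×10^15 kg.
ρ_w = 999.9 kg m⁻³, so water volume = 7.003×10^15 / 999.9 = 7.004×10^12 m³.
Δh = 7.004×10^12 / 3.51×10^14 = 0.0200 m = 20 mm.

≈ 20 mm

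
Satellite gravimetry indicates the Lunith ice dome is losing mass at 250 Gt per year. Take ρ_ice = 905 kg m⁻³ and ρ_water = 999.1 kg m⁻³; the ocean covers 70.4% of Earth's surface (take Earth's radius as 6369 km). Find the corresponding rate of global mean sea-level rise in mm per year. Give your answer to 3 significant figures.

≈ 0.697 mm/yr

ρ_w = 999.1 kg m⁻³. Annual water volume added = 250 Gt / ρ_w = 2.500×10^14 kg / 999.1 kg m⁻³ = 2.502×10^11 m³.
Δh per year = 2.502×10^11 / 3.59×10^14 = 6.97×10^-4 m = 0.697 mm.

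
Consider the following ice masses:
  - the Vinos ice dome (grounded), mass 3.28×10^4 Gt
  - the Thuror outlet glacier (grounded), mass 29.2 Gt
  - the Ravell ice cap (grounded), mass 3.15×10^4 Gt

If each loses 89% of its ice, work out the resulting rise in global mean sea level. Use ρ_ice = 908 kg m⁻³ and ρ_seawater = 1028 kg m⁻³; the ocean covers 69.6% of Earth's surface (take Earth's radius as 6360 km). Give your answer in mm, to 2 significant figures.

≈ 160 mm

Vinos: 0.89 × 3.28×10^4 Gt = 2.919×10^16 kg; dividing by ρ_w = 1028 kg m⁻³ gives 2.840×10^13 m³ of water.
Thuror: 0.89 × 29.2 Gt = 2.599×10^13 kg; dividing by ρ_w = 1028 kg m⁻³ gives 2.528×10^10 m³ of water.
Ravell: 0.89 × 3.15×10^4 Gt = 2.804×10^16 kg; dividing by ρ_w = 1028 kg m⁻³ gives 2.727×10^13 m³ of water.
Total added water ≈ 5.569×10^13 m³ over 3.54×10^14 m² → Δh = 0.157 m = 160 mm.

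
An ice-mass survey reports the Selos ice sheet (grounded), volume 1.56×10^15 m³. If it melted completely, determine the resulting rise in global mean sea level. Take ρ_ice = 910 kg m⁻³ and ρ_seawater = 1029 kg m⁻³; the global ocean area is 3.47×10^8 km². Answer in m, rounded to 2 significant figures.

≈ 4.0 m

Selos: 1.56×10^15 m³ × (910/1029) = 1.380×10^15 m³ of water.
Spread over 3.47×10^14 m² of ocean, Δh = 1.380×10^15 / 3.47×10^14 = 3.98 m.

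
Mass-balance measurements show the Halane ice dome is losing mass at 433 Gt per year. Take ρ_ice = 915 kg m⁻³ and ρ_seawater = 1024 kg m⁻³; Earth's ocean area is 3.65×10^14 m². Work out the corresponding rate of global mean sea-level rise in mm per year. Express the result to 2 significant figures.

ρ_w = 1024 kg m⁻³. Annual water volume added = 433 Gt / ρ_w = 4.330×10^14 kg / 1024 kg m⁻³ = 4.229×10^11 m³.
Δh per year = 4.229×10^11 / 3.65×10^14 = 1.16×10^-3 m = 1.2 mm.

≈ 1.2 mm/yr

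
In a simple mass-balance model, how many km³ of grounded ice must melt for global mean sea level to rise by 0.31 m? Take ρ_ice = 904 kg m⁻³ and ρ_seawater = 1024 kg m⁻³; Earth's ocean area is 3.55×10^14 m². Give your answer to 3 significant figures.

≈ 1.25×10^5 km³

Required water volume = Δh × A = 0.31 m × 3.55×10^14 m² = 1.100×10^14 m³ = 1.100×10^5 km³.
Ice volume = water volume × ρ_w/ρ_ice = 1.100×10^5 × 1024/904 = 1.25×10^5 km³.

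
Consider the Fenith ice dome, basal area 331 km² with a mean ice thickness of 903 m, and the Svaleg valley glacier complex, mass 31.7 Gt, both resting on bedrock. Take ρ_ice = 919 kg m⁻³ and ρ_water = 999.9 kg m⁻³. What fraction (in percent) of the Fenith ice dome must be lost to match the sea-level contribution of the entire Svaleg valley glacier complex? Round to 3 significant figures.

Equal sea-level rise means equal mass of meltwater, i.e. equal mass of ice lost.
Ice mass of Svaleg: 3.170×10^13 kg; ice mass of Fenith: 2.747×10^14 kg.
Fraction required = 3.170×10^13 / 2.747×10^14 = 0.115 → 11.5 %.

≈ 11.5 %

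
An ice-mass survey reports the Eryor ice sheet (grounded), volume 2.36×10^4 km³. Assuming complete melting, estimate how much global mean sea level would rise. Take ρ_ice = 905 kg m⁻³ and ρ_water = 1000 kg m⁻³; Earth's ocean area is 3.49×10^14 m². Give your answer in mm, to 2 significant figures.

Eryor: 2.36×10^4 km³ × (905/1000) = 2.136×10^4 km³ of water.
Spread over 3.49×10^14 m² of ocean, Δh = 2.136×10^13 / 3.49×10^14 = 0.0612 m = 61 mm.

≈ 61 mm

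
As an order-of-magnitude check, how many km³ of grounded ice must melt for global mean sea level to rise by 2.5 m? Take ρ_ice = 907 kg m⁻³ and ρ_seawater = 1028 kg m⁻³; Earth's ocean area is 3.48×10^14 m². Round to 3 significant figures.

≈ 9.86×10^5 km³

Required water volume = Δh × A = 2.5 m × 3.48×10^14 m² = 8.700×10^14 m³ = 8.700×10^5 km³.
Ice volume = water volume × ρ_w/ρ_ice = 8.700×10^5 × 1028/907 = 9.86×10^5 km³.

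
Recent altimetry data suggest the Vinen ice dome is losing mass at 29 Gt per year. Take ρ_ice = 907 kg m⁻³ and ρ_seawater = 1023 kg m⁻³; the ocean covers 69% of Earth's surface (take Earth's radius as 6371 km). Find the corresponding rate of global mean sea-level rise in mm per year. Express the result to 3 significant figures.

ρ_w = 1023 kg m⁻³. Annual water volume added = 29 Gt / ρ_w = 2.900×10^13 kg / 1023 kg m⁻³ = 2.835×10^10 m³.
Δh per year = 2.835×10^10 / 3.52×10^14 = 8.05×10^-5 m = 0.0805 mm.

≈ 0.0805 mm/yr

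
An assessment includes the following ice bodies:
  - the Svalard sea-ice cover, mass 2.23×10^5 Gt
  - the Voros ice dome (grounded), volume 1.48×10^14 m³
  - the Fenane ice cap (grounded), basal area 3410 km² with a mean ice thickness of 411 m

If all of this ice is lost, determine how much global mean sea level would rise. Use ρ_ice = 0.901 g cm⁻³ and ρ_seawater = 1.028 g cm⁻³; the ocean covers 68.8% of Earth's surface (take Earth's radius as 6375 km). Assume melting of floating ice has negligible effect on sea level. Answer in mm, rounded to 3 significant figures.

The Svalard sea-ice cover is floating and already displaces its own weight of water, so its melt adds essentially nothing to sea level.
Voros: 1.48×10^14 m³ × (901/1028) = 1.297×10^14 m³ of water.
Fenane: ice volume = 3410 km² × 411 m = 1402 km³; 1402 × (901/1028) = 1228 km³ of water.
Total added water ≈ 1.309×10^14 m³ over 3.51×10^14 m² → Δh = 0.373 m = 373 mm.

≈ 373 mm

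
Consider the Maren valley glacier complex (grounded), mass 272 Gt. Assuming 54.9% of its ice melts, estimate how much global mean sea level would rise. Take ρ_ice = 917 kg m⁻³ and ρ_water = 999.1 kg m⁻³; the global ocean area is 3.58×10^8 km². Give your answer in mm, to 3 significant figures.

Maren: 0.549 × 272 Gt = 1.493×10^14 kg; dividing by ρ_w = 999.1 kg m⁻³ gives 1.495×10^11 m³ of water.
Spread over 3.58×10^14 m² of ocean, Δh = 1.495×10^11 / 3.58×10^14 = 4.17×10^-4 m = 0.417 mm.

≈ 0.417 mm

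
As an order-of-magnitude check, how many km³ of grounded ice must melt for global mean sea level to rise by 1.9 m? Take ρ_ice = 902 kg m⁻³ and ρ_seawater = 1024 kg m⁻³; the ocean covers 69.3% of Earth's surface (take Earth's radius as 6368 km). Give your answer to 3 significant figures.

Required water volume = Δh × A = 1.9 m × 3.53×10^14 m² = 6.710×10^14 m³ = 6.710×10^5 km³.
Ice volume = water volume × ρ_w/ρ_ice = 6.710×10^5 × 1024/902 = 7.62×10^5 km³.

≈ 7.62×10^5 km³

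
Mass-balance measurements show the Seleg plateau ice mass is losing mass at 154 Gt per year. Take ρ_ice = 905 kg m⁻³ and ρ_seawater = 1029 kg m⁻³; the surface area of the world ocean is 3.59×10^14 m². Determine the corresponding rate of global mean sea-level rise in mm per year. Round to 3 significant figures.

≈ 0.417 mm/yr

ρ_w = 1029 kg m⁻³. Annual water volume added = 154 Gt / ρ_w = 1.540×10^14 kg / 1029 kg m⁻³ = 1.497×10^11 m³.
Δh per year = 1.497×10^11 / 3.59×10^14 = 4.17×10^-4 m = 0.417 mm.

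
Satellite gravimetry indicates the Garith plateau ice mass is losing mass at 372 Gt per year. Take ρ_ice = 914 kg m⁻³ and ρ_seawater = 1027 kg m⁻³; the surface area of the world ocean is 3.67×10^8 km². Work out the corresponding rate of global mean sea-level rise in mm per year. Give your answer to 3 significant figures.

≈ 0.987 mm/yr

ρ_w = 1027 kg m⁻³. Annual water volume added = 372 Gt / ρ_w = 3.720×10^14 kg / 1027 kg m⁻³ = 3.622×10^11 m³.
Δh per year = 3.622×10^11 / 3.67×10^14 = 9.87×10^-4 m = 0.987 mm.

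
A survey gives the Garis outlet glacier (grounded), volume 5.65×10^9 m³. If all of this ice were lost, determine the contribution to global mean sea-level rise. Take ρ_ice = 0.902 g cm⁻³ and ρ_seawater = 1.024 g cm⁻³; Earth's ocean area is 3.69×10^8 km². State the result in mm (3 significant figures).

Garis: 5.65×10^9 m³ × (902/1024) = 4.977×10^9 m³ of water.
Spread over 3.69×10^14 m² of ocean, Δh = 4.977×10^9 / 3.69×10^14 = 1.35×10^-5 m = 0.0135 mm.

≈ 0.0135 mm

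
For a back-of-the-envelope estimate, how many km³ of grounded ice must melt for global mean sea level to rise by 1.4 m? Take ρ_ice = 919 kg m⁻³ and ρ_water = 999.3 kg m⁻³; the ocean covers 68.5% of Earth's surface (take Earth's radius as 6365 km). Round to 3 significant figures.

Required water volume = Δh × A = 1.4 m × 3.49×10^14 m² = 4.882×10^14 m³ = 4.882×10^5 km³.
Ice volume = water volume × ρ_w/ρ_ice = 4.882×10^5 × 999.3/919 = 5.31×10^5 km³.

≈ 5.31×10^5 km³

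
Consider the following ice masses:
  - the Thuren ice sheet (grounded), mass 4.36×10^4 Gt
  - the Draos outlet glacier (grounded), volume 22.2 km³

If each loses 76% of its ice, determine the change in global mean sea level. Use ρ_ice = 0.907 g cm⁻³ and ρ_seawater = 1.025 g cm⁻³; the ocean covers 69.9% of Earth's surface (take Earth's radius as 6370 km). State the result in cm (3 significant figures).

≈ 9.07 cm

Thuren: 0.76 × 4.36×10^4 Gt = 3.314×10^16 kg; dividing by ρ_w = 1.025 g cm⁻³ = 1025 kg m⁻³ gives 3.233×10^13 m³ of water.
Draos: 0.76 × 22.2 km³ × (907/1025) = 14.93 km³ of water.
Total added water ≈ 3.234×10^13 m³ over 3.56×10^14 m² → Δh = 0.0907 m = 9.07 cm.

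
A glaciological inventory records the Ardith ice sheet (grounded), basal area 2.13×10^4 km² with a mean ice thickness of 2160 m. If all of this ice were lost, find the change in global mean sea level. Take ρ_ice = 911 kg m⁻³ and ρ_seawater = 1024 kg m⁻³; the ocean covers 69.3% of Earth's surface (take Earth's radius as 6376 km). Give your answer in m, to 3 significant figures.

≈ 0.116 m

Ardith: ice volume = 2.13×10^4 km² × 2160 m = 4.601×10^4 km³; 4.601×10^4 × (911/1024) = 4.093×10^4 km³ of water.
Spread over 3.54×10^14 m² of ocean, Δh = 4.093×10^13 / 3.54×10^14 = 0.116 m.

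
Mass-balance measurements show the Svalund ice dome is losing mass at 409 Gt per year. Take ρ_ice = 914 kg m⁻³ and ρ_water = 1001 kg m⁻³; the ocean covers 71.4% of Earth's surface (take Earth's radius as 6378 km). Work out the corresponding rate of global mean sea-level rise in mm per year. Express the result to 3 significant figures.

ρ_w = 1001 kg m⁻³. Annual water volume added = 409 Gt / ρ_w = 4.090×10^14 kg / 1001 kg m⁻³ = 4.086×10^11 m³.
Δh per year = 4.086×10^11 / 3.65×10^14 = 1.12×10^-3 m = 1.12 mm.

≈ 1.12 mm/yr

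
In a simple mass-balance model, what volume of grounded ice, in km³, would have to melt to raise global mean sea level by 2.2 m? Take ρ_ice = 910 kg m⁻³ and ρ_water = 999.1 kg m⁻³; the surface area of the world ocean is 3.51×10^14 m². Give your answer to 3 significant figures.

Required water volume = Δh × A = 2.2 m × 3.51×10^14 m² = 7.722×10^14 m³ = 7.722×10^5 km³.
Ice volume = water volume × ρ_w/ρ_ice = 7.722×10^5 × 999.1/910 = 8.48×10^5 km³.

≈ 8.48×10^5 km³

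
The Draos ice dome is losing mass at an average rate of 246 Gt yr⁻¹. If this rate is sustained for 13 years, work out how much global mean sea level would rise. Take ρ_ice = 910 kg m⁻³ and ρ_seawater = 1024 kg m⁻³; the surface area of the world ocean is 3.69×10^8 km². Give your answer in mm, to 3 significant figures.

≈ 8.46 mm

Total mass lost = 246 Gt/yr × 13 yr = 3198 Gt = 3.198×10^15 kg.
ρ_w = 1024 kg m⁻³, so water volume = 3.198×10^15 / 1024 = 3.123×10^12 m³.
Δh = 3.123×10^12 / 3.69×10^14 = 8.46×10^-3 m = 8.46 mm.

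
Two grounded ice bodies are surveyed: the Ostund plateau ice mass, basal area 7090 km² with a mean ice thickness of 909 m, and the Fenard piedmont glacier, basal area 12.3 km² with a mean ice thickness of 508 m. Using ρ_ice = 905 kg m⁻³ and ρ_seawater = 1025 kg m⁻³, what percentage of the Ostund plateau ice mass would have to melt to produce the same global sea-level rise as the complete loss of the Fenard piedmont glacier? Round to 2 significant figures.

≈ 0.097 %

Equal sea-level rise means equal mass of meltwater, i.e. equal mass of ice lost.
Ice mass of Fenard: 5.655×10^12 kg; ice mass of Ostund: 5.833×10^15 kg.
Fraction required = 5.655×10^12 / 5.833×10^15 = 9.70×10^-4 → 0.097 %.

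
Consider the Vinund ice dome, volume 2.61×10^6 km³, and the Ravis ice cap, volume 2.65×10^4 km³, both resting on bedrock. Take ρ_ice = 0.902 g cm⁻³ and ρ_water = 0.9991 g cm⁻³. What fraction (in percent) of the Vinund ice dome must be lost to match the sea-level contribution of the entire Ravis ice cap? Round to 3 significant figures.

Equal sea-level rise means equal mass of meltwater, i.e. equal mass of ice lost.
Ice mass of Ravis: 2.390×10^16 kg; ice mass of Vinund: 2.354×10^18 kg.
Fraction required = 2.390×10^16 / 2.354×10^18 = 0.0102 → 1.02 %.

≈ 1.02 %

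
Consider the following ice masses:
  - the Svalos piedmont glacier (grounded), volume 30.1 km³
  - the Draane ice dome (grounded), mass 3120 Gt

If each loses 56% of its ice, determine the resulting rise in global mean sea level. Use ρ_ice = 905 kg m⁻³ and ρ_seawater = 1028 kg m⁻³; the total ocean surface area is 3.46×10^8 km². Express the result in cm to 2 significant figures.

≈ 0.50 cm

Svalos: 0.56 × 30.1 km³ × (905/1028) = 14.84 km³ of water.
Draane: 0.56 × 3120 Gt = 1.747×10^15 kg; dividing by ρ_w = 1028 kg m⁻³ gives 1.700×10^12 m³ of water.
Total added water ≈ 1.714×10^12 m³ over 3.46×10^14 m² → Δh = 4.96×10^-3 m = 0.50 cm.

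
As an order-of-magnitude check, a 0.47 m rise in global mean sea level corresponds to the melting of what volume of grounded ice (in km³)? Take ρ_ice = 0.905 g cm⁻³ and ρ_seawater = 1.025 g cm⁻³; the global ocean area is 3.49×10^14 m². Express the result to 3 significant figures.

Required water volume = Δh × A = 0.47 m × 3.49×10^14 m² = 1.640×10^14 m³ = 1.640×10^5 km³.
Ice volume = water volume × ρ_w/ρ_ice = 1.640×10^5 × 1025/905 = 1.86×10^5 km³.

≈ 1.86×10^5 km³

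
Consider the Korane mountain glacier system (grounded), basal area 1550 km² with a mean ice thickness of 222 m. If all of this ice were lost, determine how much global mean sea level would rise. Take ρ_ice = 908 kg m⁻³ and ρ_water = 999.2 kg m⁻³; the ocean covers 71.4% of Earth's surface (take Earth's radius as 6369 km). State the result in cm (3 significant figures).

≈ 0.0859 cm

Korane: ice volume = 1550 km² × 222 m = 344.1 km³; 344.1 × (908/999.2) = 312.7 km³ of water.
Spread over 3.64×10^14 m² of ocean, Δh = 3.127×10^11 / 3.64×10^14 = 8.59×10^-4 m = 0.0859 cm.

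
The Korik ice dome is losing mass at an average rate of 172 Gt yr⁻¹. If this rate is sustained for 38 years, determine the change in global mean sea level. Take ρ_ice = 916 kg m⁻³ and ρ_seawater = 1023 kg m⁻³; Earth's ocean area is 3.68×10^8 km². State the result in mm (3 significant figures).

≈ 17.4 mm

Total mass lost = 172 Gt/yr × 38 yr = 6536 Gt = 6.536×10^15 kg.
ρ_w = 1023 kg m⁻³, so water volume = 6.536×10^15 / 1023 = 6.389×10^12 m³.
Δh = 6.389×10^12 / 3.68×10^14 = 0.0174 m = 17.4 mm.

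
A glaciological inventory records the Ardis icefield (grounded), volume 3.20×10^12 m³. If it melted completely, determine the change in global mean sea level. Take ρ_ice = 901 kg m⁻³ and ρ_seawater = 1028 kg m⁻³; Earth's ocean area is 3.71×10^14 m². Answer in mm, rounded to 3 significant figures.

Ardis: 3.20×10^12 m³ × (901/1028) = 2.805×10^12 m³ of water.
Spread over 3.71×10^14 m² of ocean, Δh = 2.805×10^12 / 3.71×10^14 = 7.56×10^-3 m = 7.56 mm.

≈ 7.56 mm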